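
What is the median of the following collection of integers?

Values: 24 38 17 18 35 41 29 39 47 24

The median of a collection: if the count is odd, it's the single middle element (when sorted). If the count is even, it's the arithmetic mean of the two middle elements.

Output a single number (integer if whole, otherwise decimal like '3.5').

Answer: 32

Derivation:
Step 1: insert 24 -> lo=[24] (size 1, max 24) hi=[] (size 0) -> median=24
Step 2: insert 38 -> lo=[24] (size 1, max 24) hi=[38] (size 1, min 38) -> median=31
Step 3: insert 17 -> lo=[17, 24] (size 2, max 24) hi=[38] (size 1, min 38) -> median=24
Step 4: insert 18 -> lo=[17, 18] (size 2, max 18) hi=[24, 38] (size 2, min 24) -> median=21
Step 5: insert 35 -> lo=[17, 18, 24] (size 3, max 24) hi=[35, 38] (size 2, min 35) -> median=24
Step 6: insert 41 -> lo=[17, 18, 24] (size 3, max 24) hi=[35, 38, 41] (size 3, min 35) -> median=29.5
Step 7: insert 29 -> lo=[17, 18, 24, 29] (size 4, max 29) hi=[35, 38, 41] (size 3, min 35) -> median=29
Step 8: insert 39 -> lo=[17, 18, 24, 29] (size 4, max 29) hi=[35, 38, 39, 41] (size 4, min 35) -> median=32
Step 9: insert 47 -> lo=[17, 18, 24, 29, 35] (size 5, max 35) hi=[38, 39, 41, 47] (size 4, min 38) -> median=35
Step 10: insert 24 -> lo=[17, 18, 24, 24, 29] (size 5, max 29) hi=[35, 38, 39, 41, 47] (size 5, min 35) -> median=32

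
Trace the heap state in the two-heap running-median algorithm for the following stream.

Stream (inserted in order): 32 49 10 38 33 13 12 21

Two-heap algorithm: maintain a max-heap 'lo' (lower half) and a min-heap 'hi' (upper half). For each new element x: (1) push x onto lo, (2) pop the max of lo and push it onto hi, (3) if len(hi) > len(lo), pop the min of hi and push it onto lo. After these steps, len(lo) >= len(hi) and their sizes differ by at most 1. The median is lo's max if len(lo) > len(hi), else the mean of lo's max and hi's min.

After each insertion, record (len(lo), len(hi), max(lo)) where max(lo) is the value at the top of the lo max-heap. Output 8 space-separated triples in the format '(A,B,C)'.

Step 1: insert 32 -> lo=[32] hi=[] -> (len(lo)=1, len(hi)=0, max(lo)=32)
Step 2: insert 49 -> lo=[32] hi=[49] -> (len(lo)=1, len(hi)=1, max(lo)=32)
Step 3: insert 10 -> lo=[10, 32] hi=[49] -> (len(lo)=2, len(hi)=1, max(lo)=32)
Step 4: insert 38 -> lo=[10, 32] hi=[38, 49] -> (len(lo)=2, len(hi)=2, max(lo)=32)
Step 5: insert 33 -> lo=[10, 32, 33] hi=[38, 49] -> (len(lo)=3, len(hi)=2, max(lo)=33)
Step 6: insert 13 -> lo=[10, 13, 32] hi=[33, 38, 49] -> (len(lo)=3, len(hi)=3, max(lo)=32)
Step 7: insert 12 -> lo=[10, 12, 13, 32] hi=[33, 38, 49] -> (len(lo)=4, len(hi)=3, max(lo)=32)
Step 8: insert 21 -> lo=[10, 12, 13, 21] hi=[32, 33, 38, 49] -> (len(lo)=4, len(hi)=4, max(lo)=21)

Answer: (1,0,32) (1,1,32) (2,1,32) (2,2,32) (3,2,33) (3,3,32) (4,3,32) (4,4,21)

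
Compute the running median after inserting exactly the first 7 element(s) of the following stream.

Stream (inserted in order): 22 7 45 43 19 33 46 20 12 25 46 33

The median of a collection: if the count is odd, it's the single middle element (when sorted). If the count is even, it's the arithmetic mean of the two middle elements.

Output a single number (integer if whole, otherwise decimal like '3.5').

Answer: 33

Derivation:
Step 1: insert 22 -> lo=[22] (size 1, max 22) hi=[] (size 0) -> median=22
Step 2: insert 7 -> lo=[7] (size 1, max 7) hi=[22] (size 1, min 22) -> median=14.5
Step 3: insert 45 -> lo=[7, 22] (size 2, max 22) hi=[45] (size 1, min 45) -> median=22
Step 4: insert 43 -> lo=[7, 22] (size 2, max 22) hi=[43, 45] (size 2, min 43) -> median=32.5
Step 5: insert 19 -> lo=[7, 19, 22] (size 3, max 22) hi=[43, 45] (size 2, min 43) -> median=22
Step 6: insert 33 -> lo=[7, 19, 22] (size 3, max 22) hi=[33, 43, 45] (size 3, min 33) -> median=27.5
Step 7: insert 46 -> lo=[7, 19, 22, 33] (size 4, max 33) hi=[43, 45, 46] (size 3, min 43) -> median=33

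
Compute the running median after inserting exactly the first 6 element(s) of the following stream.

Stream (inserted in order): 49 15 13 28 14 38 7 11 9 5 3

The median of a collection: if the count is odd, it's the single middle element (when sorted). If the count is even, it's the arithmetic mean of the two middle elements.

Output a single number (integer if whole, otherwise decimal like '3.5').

Step 1: insert 49 -> lo=[49] (size 1, max 49) hi=[] (size 0) -> median=49
Step 2: insert 15 -> lo=[15] (size 1, max 15) hi=[49] (size 1, min 49) -> median=32
Step 3: insert 13 -> lo=[13, 15] (size 2, max 15) hi=[49] (size 1, min 49) -> median=15
Step 4: insert 28 -> lo=[13, 15] (size 2, max 15) hi=[28, 49] (size 2, min 28) -> median=21.5
Step 5: insert 14 -> lo=[13, 14, 15] (size 3, max 15) hi=[28, 49] (size 2, min 28) -> median=15
Step 6: insert 38 -> lo=[13, 14, 15] (size 3, max 15) hi=[28, 38, 49] (size 3, min 28) -> median=21.5

Answer: 21.5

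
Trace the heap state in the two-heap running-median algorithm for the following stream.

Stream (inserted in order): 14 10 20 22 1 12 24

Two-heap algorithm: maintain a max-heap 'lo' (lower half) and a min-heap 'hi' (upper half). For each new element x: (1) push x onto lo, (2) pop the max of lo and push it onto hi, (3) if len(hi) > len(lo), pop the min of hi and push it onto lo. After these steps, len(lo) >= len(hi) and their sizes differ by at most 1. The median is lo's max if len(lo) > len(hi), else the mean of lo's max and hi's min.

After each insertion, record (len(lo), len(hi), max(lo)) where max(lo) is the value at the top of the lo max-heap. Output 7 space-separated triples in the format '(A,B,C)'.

Step 1: insert 14 -> lo=[14] hi=[] -> (len(lo)=1, len(hi)=0, max(lo)=14)
Step 2: insert 10 -> lo=[10] hi=[14] -> (len(lo)=1, len(hi)=1, max(lo)=10)
Step 3: insert 20 -> lo=[10, 14] hi=[20] -> (len(lo)=2, len(hi)=1, max(lo)=14)
Step 4: insert 22 -> lo=[10, 14] hi=[20, 22] -> (len(lo)=2, len(hi)=2, max(lo)=14)
Step 5: insert 1 -> lo=[1, 10, 14] hi=[20, 22] -> (len(lo)=3, len(hi)=2, max(lo)=14)
Step 6: insert 12 -> lo=[1, 10, 12] hi=[14, 20, 22] -> (len(lo)=3, len(hi)=3, max(lo)=12)
Step 7: insert 24 -> lo=[1, 10, 12, 14] hi=[20, 22, 24] -> (len(lo)=4, len(hi)=3, max(lo)=14)

Answer: (1,0,14) (1,1,10) (2,1,14) (2,2,14) (3,2,14) (3,3,12) (4,3,14)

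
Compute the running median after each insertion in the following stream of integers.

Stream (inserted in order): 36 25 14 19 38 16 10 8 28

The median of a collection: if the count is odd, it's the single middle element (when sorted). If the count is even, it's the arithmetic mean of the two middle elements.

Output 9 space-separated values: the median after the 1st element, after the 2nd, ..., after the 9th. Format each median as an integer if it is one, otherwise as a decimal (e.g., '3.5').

Answer: 36 30.5 25 22 25 22 19 17.5 19

Derivation:
Step 1: insert 36 -> lo=[36] (size 1, max 36) hi=[] (size 0) -> median=36
Step 2: insert 25 -> lo=[25] (size 1, max 25) hi=[36] (size 1, min 36) -> median=30.5
Step 3: insert 14 -> lo=[14, 25] (size 2, max 25) hi=[36] (size 1, min 36) -> median=25
Step 4: insert 19 -> lo=[14, 19] (size 2, max 19) hi=[25, 36] (size 2, min 25) -> median=22
Step 5: insert 38 -> lo=[14, 19, 25] (size 3, max 25) hi=[36, 38] (size 2, min 36) -> median=25
Step 6: insert 16 -> lo=[14, 16, 19] (size 3, max 19) hi=[25, 36, 38] (size 3, min 25) -> median=22
Step 7: insert 10 -> lo=[10, 14, 16, 19] (size 4, max 19) hi=[25, 36, 38] (size 3, min 25) -> median=19
Step 8: insert 8 -> lo=[8, 10, 14, 16] (size 4, max 16) hi=[19, 25, 36, 38] (size 4, min 19) -> median=17.5
Step 9: insert 28 -> lo=[8, 10, 14, 16, 19] (size 5, max 19) hi=[25, 28, 36, 38] (size 4, min 25) -> median=19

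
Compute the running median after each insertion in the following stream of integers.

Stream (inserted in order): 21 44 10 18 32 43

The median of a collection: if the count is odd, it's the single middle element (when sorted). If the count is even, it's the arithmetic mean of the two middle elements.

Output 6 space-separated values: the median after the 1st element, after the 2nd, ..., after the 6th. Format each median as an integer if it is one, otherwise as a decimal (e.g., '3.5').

Step 1: insert 21 -> lo=[21] (size 1, max 21) hi=[] (size 0) -> median=21
Step 2: insert 44 -> lo=[21] (size 1, max 21) hi=[44] (size 1, min 44) -> median=32.5
Step 3: insert 10 -> lo=[10, 21] (size 2, max 21) hi=[44] (size 1, min 44) -> median=21
Step 4: insert 18 -> lo=[10, 18] (size 2, max 18) hi=[21, 44] (size 2, min 21) -> median=19.5
Step 5: insert 32 -> lo=[10, 18, 21] (size 3, max 21) hi=[32, 44] (size 2, min 32) -> median=21
Step 6: insert 43 -> lo=[10, 18, 21] (size 3, max 21) hi=[32, 43, 44] (size 3, min 32) -> median=26.5

Answer: 21 32.5 21 19.5 21 26.5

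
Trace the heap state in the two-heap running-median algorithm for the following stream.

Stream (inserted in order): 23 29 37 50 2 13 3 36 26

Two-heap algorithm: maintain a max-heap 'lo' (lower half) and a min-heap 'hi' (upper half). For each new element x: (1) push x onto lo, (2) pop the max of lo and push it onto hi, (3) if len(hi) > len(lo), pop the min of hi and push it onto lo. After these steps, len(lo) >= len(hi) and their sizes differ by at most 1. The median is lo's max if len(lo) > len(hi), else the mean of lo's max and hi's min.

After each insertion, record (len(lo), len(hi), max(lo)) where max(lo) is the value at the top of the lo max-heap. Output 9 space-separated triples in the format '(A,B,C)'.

Answer: (1,0,23) (1,1,23) (2,1,29) (2,2,29) (3,2,29) (3,3,23) (4,3,23) (4,4,23) (5,4,26)

Derivation:
Step 1: insert 23 -> lo=[23] hi=[] -> (len(lo)=1, len(hi)=0, max(lo)=23)
Step 2: insert 29 -> lo=[23] hi=[29] -> (len(lo)=1, len(hi)=1, max(lo)=23)
Step 3: insert 37 -> lo=[23, 29] hi=[37] -> (len(lo)=2, len(hi)=1, max(lo)=29)
Step 4: insert 50 -> lo=[23, 29] hi=[37, 50] -> (len(lo)=2, len(hi)=2, max(lo)=29)
Step 5: insert 2 -> lo=[2, 23, 29] hi=[37, 50] -> (len(lo)=3, len(hi)=2, max(lo)=29)
Step 6: insert 13 -> lo=[2, 13, 23] hi=[29, 37, 50] -> (len(lo)=3, len(hi)=3, max(lo)=23)
Step 7: insert 3 -> lo=[2, 3, 13, 23] hi=[29, 37, 50] -> (len(lo)=4, len(hi)=3, max(lo)=23)
Step 8: insert 36 -> lo=[2, 3, 13, 23] hi=[29, 36, 37, 50] -> (len(lo)=4, len(hi)=4, max(lo)=23)
Step 9: insert 26 -> lo=[2, 3, 13, 23, 26] hi=[29, 36, 37, 50] -> (len(lo)=5, len(hi)=4, max(lo)=26)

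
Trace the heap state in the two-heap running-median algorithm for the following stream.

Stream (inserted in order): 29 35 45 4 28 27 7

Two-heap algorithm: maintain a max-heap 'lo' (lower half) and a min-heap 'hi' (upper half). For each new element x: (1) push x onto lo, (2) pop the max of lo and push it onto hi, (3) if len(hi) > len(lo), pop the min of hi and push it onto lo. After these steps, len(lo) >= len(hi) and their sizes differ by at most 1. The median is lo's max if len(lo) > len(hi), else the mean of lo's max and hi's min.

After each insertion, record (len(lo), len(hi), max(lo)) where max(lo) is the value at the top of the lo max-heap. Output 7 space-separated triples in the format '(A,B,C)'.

Answer: (1,0,29) (1,1,29) (2,1,35) (2,2,29) (3,2,29) (3,3,28) (4,3,28)

Derivation:
Step 1: insert 29 -> lo=[29] hi=[] -> (len(lo)=1, len(hi)=0, max(lo)=29)
Step 2: insert 35 -> lo=[29] hi=[35] -> (len(lo)=1, len(hi)=1, max(lo)=29)
Step 3: insert 45 -> lo=[29, 35] hi=[45] -> (len(lo)=2, len(hi)=1, max(lo)=35)
Step 4: insert 4 -> lo=[4, 29] hi=[35, 45] -> (len(lo)=2, len(hi)=2, max(lo)=29)
Step 5: insert 28 -> lo=[4, 28, 29] hi=[35, 45] -> (len(lo)=3, len(hi)=2, max(lo)=29)
Step 6: insert 27 -> lo=[4, 27, 28] hi=[29, 35, 45] -> (len(lo)=3, len(hi)=3, max(lo)=28)
Step 7: insert 7 -> lo=[4, 7, 27, 28] hi=[29, 35, 45] -> (len(lo)=4, len(hi)=3, max(lo)=28)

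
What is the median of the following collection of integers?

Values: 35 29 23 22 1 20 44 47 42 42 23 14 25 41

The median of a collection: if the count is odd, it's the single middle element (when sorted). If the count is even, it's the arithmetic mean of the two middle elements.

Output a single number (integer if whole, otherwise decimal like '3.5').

Step 1: insert 35 -> lo=[35] (size 1, max 35) hi=[] (size 0) -> median=35
Step 2: insert 29 -> lo=[29] (size 1, max 29) hi=[35] (size 1, min 35) -> median=32
Step 3: insert 23 -> lo=[23, 29] (size 2, max 29) hi=[35] (size 1, min 35) -> median=29
Step 4: insert 22 -> lo=[22, 23] (size 2, max 23) hi=[29, 35] (size 2, min 29) -> median=26
Step 5: insert 1 -> lo=[1, 22, 23] (size 3, max 23) hi=[29, 35] (size 2, min 29) -> median=23
Step 6: insert 20 -> lo=[1, 20, 22] (size 3, max 22) hi=[23, 29, 35] (size 3, min 23) -> median=22.5
Step 7: insert 44 -> lo=[1, 20, 22, 23] (size 4, max 23) hi=[29, 35, 44] (size 3, min 29) -> median=23
Step 8: insert 47 -> lo=[1, 20, 22, 23] (size 4, max 23) hi=[29, 35, 44, 47] (size 4, min 29) -> median=26
Step 9: insert 42 -> lo=[1, 20, 22, 23, 29] (size 5, max 29) hi=[35, 42, 44, 47] (size 4, min 35) -> median=29
Step 10: insert 42 -> lo=[1, 20, 22, 23, 29] (size 5, max 29) hi=[35, 42, 42, 44, 47] (size 5, min 35) -> median=32
Step 11: insert 23 -> lo=[1, 20, 22, 23, 23, 29] (size 6, max 29) hi=[35, 42, 42, 44, 47] (size 5, min 35) -> median=29
Step 12: insert 14 -> lo=[1, 14, 20, 22, 23, 23] (size 6, max 23) hi=[29, 35, 42, 42, 44, 47] (size 6, min 29) -> median=26
Step 13: insert 25 -> lo=[1, 14, 20, 22, 23, 23, 25] (size 7, max 25) hi=[29, 35, 42, 42, 44, 47] (size 6, min 29) -> median=25
Step 14: insert 41 -> lo=[1, 14, 20, 22, 23, 23, 25] (size 7, max 25) hi=[29, 35, 41, 42, 42, 44, 47] (size 7, min 29) -> median=27

Answer: 27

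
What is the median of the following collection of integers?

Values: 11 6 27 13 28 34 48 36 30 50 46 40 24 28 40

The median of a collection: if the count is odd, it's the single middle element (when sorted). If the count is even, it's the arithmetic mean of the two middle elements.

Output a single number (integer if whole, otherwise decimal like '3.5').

Answer: 30

Derivation:
Step 1: insert 11 -> lo=[11] (size 1, max 11) hi=[] (size 0) -> median=11
Step 2: insert 6 -> lo=[6] (size 1, max 6) hi=[11] (size 1, min 11) -> median=8.5
Step 3: insert 27 -> lo=[6, 11] (size 2, max 11) hi=[27] (size 1, min 27) -> median=11
Step 4: insert 13 -> lo=[6, 11] (size 2, max 11) hi=[13, 27] (size 2, min 13) -> median=12
Step 5: insert 28 -> lo=[6, 11, 13] (size 3, max 13) hi=[27, 28] (size 2, min 27) -> median=13
Step 6: insert 34 -> lo=[6, 11, 13] (size 3, max 13) hi=[27, 28, 34] (size 3, min 27) -> median=20
Step 7: insert 48 -> lo=[6, 11, 13, 27] (size 4, max 27) hi=[28, 34, 48] (size 3, min 28) -> median=27
Step 8: insert 36 -> lo=[6, 11, 13, 27] (size 4, max 27) hi=[28, 34, 36, 48] (size 4, min 28) -> median=27.5
Step 9: insert 30 -> lo=[6, 11, 13, 27, 28] (size 5, max 28) hi=[30, 34, 36, 48] (size 4, min 30) -> median=28
Step 10: insert 50 -> lo=[6, 11, 13, 27, 28] (size 5, max 28) hi=[30, 34, 36, 48, 50] (size 5, min 30) -> median=29
Step 11: insert 46 -> lo=[6, 11, 13, 27, 28, 30] (size 6, max 30) hi=[34, 36, 46, 48, 50] (size 5, min 34) -> median=30
Step 12: insert 40 -> lo=[6, 11, 13, 27, 28, 30] (size 6, max 30) hi=[34, 36, 40, 46, 48, 50] (size 6, min 34) -> median=32
Step 13: insert 24 -> lo=[6, 11, 13, 24, 27, 28, 30] (size 7, max 30) hi=[34, 36, 40, 46, 48, 50] (size 6, min 34) -> median=30
Step 14: insert 28 -> lo=[6, 11, 13, 24, 27, 28, 28] (size 7, max 28) hi=[30, 34, 36, 40, 46, 48, 50] (size 7, min 30) -> median=29
Step 15: insert 40 -> lo=[6, 11, 13, 24, 27, 28, 28, 30] (size 8, max 30) hi=[34, 36, 40, 40, 46, 48, 50] (size 7, min 34) -> median=30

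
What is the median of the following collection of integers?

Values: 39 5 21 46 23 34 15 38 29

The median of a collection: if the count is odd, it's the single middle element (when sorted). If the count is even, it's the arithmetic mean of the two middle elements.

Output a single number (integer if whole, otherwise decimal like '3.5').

Step 1: insert 39 -> lo=[39] (size 1, max 39) hi=[] (size 0) -> median=39
Step 2: insert 5 -> lo=[5] (size 1, max 5) hi=[39] (size 1, min 39) -> median=22
Step 3: insert 21 -> lo=[5, 21] (size 2, max 21) hi=[39] (size 1, min 39) -> median=21
Step 4: insert 46 -> lo=[5, 21] (size 2, max 21) hi=[39, 46] (size 2, min 39) -> median=30
Step 5: insert 23 -> lo=[5, 21, 23] (size 3, max 23) hi=[39, 46] (size 2, min 39) -> median=23
Step 6: insert 34 -> lo=[5, 21, 23] (size 3, max 23) hi=[34, 39, 46] (size 3, min 34) -> median=28.5
Step 7: insert 15 -> lo=[5, 15, 21, 23] (size 4, max 23) hi=[34, 39, 46] (size 3, min 34) -> median=23
Step 8: insert 38 -> lo=[5, 15, 21, 23] (size 4, max 23) hi=[34, 38, 39, 46] (size 4, min 34) -> median=28.5
Step 9: insert 29 -> lo=[5, 15, 21, 23, 29] (size 5, max 29) hi=[34, 38, 39, 46] (size 4, min 34) -> median=29

Answer: 29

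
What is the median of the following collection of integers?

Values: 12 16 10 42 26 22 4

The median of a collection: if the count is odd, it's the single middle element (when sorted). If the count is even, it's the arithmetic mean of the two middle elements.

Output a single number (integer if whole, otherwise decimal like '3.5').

Answer: 16

Derivation:
Step 1: insert 12 -> lo=[12] (size 1, max 12) hi=[] (size 0) -> median=12
Step 2: insert 16 -> lo=[12] (size 1, max 12) hi=[16] (size 1, min 16) -> median=14
Step 3: insert 10 -> lo=[10, 12] (size 2, max 12) hi=[16] (size 1, min 16) -> median=12
Step 4: insert 42 -> lo=[10, 12] (size 2, max 12) hi=[16, 42] (size 2, min 16) -> median=14
Step 5: insert 26 -> lo=[10, 12, 16] (size 3, max 16) hi=[26, 42] (size 2, min 26) -> median=16
Step 6: insert 22 -> lo=[10, 12, 16] (size 3, max 16) hi=[22, 26, 42] (size 3, min 22) -> median=19
Step 7: insert 4 -> lo=[4, 10, 12, 16] (size 4, max 16) hi=[22, 26, 42] (size 3, min 22) -> median=16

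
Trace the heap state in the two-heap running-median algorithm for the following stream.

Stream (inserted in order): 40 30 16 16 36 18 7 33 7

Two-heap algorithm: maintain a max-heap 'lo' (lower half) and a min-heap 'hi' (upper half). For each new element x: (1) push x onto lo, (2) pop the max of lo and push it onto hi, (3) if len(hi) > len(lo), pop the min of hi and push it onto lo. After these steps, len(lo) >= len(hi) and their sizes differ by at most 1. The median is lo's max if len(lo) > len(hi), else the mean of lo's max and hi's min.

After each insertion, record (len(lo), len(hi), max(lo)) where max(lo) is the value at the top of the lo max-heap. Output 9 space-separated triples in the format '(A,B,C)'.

Answer: (1,0,40) (1,1,30) (2,1,30) (2,2,16) (3,2,30) (3,3,18) (4,3,18) (4,4,18) (5,4,18)

Derivation:
Step 1: insert 40 -> lo=[40] hi=[] -> (len(lo)=1, len(hi)=0, max(lo)=40)
Step 2: insert 30 -> lo=[30] hi=[40] -> (len(lo)=1, len(hi)=1, max(lo)=30)
Step 3: insert 16 -> lo=[16, 30] hi=[40] -> (len(lo)=2, len(hi)=1, max(lo)=30)
Step 4: insert 16 -> lo=[16, 16] hi=[30, 40] -> (len(lo)=2, len(hi)=2, max(lo)=16)
Step 5: insert 36 -> lo=[16, 16, 30] hi=[36, 40] -> (len(lo)=3, len(hi)=2, max(lo)=30)
Step 6: insert 18 -> lo=[16, 16, 18] hi=[30, 36, 40] -> (len(lo)=3, len(hi)=3, max(lo)=18)
Step 7: insert 7 -> lo=[7, 16, 16, 18] hi=[30, 36, 40] -> (len(lo)=4, len(hi)=3, max(lo)=18)
Step 8: insert 33 -> lo=[7, 16, 16, 18] hi=[30, 33, 36, 40] -> (len(lo)=4, len(hi)=4, max(lo)=18)
Step 9: insert 7 -> lo=[7, 7, 16, 16, 18] hi=[30, 33, 36, 40] -> (len(lo)=5, len(hi)=4, max(lo)=18)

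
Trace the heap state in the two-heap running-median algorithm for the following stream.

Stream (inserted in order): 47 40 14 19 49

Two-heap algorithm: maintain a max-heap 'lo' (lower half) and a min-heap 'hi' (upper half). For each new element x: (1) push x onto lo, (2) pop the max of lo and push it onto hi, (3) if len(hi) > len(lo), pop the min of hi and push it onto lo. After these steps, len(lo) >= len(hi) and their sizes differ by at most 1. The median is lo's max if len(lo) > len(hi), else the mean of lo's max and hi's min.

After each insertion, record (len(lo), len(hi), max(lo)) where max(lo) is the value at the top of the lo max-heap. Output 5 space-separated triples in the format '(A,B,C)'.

Answer: (1,0,47) (1,1,40) (2,1,40) (2,2,19) (3,2,40)

Derivation:
Step 1: insert 47 -> lo=[47] hi=[] -> (len(lo)=1, len(hi)=0, max(lo)=47)
Step 2: insert 40 -> lo=[40] hi=[47] -> (len(lo)=1, len(hi)=1, max(lo)=40)
Step 3: insert 14 -> lo=[14, 40] hi=[47] -> (len(lo)=2, len(hi)=1, max(lo)=40)
Step 4: insert 19 -> lo=[14, 19] hi=[40, 47] -> (len(lo)=2, len(hi)=2, max(lo)=19)
Step 5: insert 49 -> lo=[14, 19, 40] hi=[47, 49] -> (len(lo)=3, len(hi)=2, max(lo)=40)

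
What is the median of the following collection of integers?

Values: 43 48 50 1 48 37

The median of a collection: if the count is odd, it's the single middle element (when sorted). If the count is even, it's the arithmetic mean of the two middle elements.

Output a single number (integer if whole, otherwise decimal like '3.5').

Answer: 45.5

Derivation:
Step 1: insert 43 -> lo=[43] (size 1, max 43) hi=[] (size 0) -> median=43
Step 2: insert 48 -> lo=[43] (size 1, max 43) hi=[48] (size 1, min 48) -> median=45.5
Step 3: insert 50 -> lo=[43, 48] (size 2, max 48) hi=[50] (size 1, min 50) -> median=48
Step 4: insert 1 -> lo=[1, 43] (size 2, max 43) hi=[48, 50] (size 2, min 48) -> median=45.5
Step 5: insert 48 -> lo=[1, 43, 48] (size 3, max 48) hi=[48, 50] (size 2, min 48) -> median=48
Step 6: insert 37 -> lo=[1, 37, 43] (size 3, max 43) hi=[48, 48, 50] (size 3, min 48) -> median=45.5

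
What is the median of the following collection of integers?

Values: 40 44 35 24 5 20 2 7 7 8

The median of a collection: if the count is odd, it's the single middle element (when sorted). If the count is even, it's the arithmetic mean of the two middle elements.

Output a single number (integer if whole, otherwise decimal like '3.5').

Step 1: insert 40 -> lo=[40] (size 1, max 40) hi=[] (size 0) -> median=40
Step 2: insert 44 -> lo=[40] (size 1, max 40) hi=[44] (size 1, min 44) -> median=42
Step 3: insert 35 -> lo=[35, 40] (size 2, max 40) hi=[44] (size 1, min 44) -> median=40
Step 4: insert 24 -> lo=[24, 35] (size 2, max 35) hi=[40, 44] (size 2, min 40) -> median=37.5
Step 5: insert 5 -> lo=[5, 24, 35] (size 3, max 35) hi=[40, 44] (size 2, min 40) -> median=35
Step 6: insert 20 -> lo=[5, 20, 24] (size 3, max 24) hi=[35, 40, 44] (size 3, min 35) -> median=29.5
Step 7: insert 2 -> lo=[2, 5, 20, 24] (size 4, max 24) hi=[35, 40, 44] (size 3, min 35) -> median=24
Step 8: insert 7 -> lo=[2, 5, 7, 20] (size 4, max 20) hi=[24, 35, 40, 44] (size 4, min 24) -> median=22
Step 9: insert 7 -> lo=[2, 5, 7, 7, 20] (size 5, max 20) hi=[24, 35, 40, 44] (size 4, min 24) -> median=20
Step 10: insert 8 -> lo=[2, 5, 7, 7, 8] (size 5, max 8) hi=[20, 24, 35, 40, 44] (size 5, min 20) -> median=14

Answer: 14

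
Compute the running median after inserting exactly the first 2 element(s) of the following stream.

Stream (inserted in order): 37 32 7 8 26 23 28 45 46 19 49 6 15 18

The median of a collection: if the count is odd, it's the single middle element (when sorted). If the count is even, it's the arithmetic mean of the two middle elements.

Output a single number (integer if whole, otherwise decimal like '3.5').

Step 1: insert 37 -> lo=[37] (size 1, max 37) hi=[] (size 0) -> median=37
Step 2: insert 32 -> lo=[32] (size 1, max 32) hi=[37] (size 1, min 37) -> median=34.5

Answer: 34.5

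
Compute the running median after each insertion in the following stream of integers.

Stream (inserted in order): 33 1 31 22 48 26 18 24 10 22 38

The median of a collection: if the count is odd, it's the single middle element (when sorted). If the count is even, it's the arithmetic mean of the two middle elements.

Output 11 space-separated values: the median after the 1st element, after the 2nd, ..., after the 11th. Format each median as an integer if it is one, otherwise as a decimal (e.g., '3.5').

Step 1: insert 33 -> lo=[33] (size 1, max 33) hi=[] (size 0) -> median=33
Step 2: insert 1 -> lo=[1] (size 1, max 1) hi=[33] (size 1, min 33) -> median=17
Step 3: insert 31 -> lo=[1, 31] (size 2, max 31) hi=[33] (size 1, min 33) -> median=31
Step 4: insert 22 -> lo=[1, 22] (size 2, max 22) hi=[31, 33] (size 2, min 31) -> median=26.5
Step 5: insert 48 -> lo=[1, 22, 31] (size 3, max 31) hi=[33, 48] (size 2, min 33) -> median=31
Step 6: insert 26 -> lo=[1, 22, 26] (size 3, max 26) hi=[31, 33, 48] (size 3, min 31) -> median=28.5
Step 7: insert 18 -> lo=[1, 18, 22, 26] (size 4, max 26) hi=[31, 33, 48] (size 3, min 31) -> median=26
Step 8: insert 24 -> lo=[1, 18, 22, 24] (size 4, max 24) hi=[26, 31, 33, 48] (size 4, min 26) -> median=25
Step 9: insert 10 -> lo=[1, 10, 18, 22, 24] (size 5, max 24) hi=[26, 31, 33, 48] (size 4, min 26) -> median=24
Step 10: insert 22 -> lo=[1, 10, 18, 22, 22] (size 5, max 22) hi=[24, 26, 31, 33, 48] (size 5, min 24) -> median=23
Step 11: insert 38 -> lo=[1, 10, 18, 22, 22, 24] (size 6, max 24) hi=[26, 31, 33, 38, 48] (size 5, min 26) -> median=24

Answer: 33 17 31 26.5 31 28.5 26 25 24 23 24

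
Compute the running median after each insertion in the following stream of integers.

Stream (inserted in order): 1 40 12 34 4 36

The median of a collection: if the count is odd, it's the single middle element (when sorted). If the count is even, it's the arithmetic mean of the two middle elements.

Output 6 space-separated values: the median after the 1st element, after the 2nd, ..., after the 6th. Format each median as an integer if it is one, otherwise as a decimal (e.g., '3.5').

Answer: 1 20.5 12 23 12 23

Derivation:
Step 1: insert 1 -> lo=[1] (size 1, max 1) hi=[] (size 0) -> median=1
Step 2: insert 40 -> lo=[1] (size 1, max 1) hi=[40] (size 1, min 40) -> median=20.5
Step 3: insert 12 -> lo=[1, 12] (size 2, max 12) hi=[40] (size 1, min 40) -> median=12
Step 4: insert 34 -> lo=[1, 12] (size 2, max 12) hi=[34, 40] (size 2, min 34) -> median=23
Step 5: insert 4 -> lo=[1, 4, 12] (size 3, max 12) hi=[34, 40] (size 2, min 34) -> median=12
Step 6: insert 36 -> lo=[1, 4, 12] (size 3, max 12) hi=[34, 36, 40] (size 3, min 34) -> median=23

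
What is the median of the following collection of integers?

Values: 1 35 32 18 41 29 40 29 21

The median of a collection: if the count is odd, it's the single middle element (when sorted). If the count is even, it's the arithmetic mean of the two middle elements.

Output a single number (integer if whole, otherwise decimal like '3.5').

Step 1: insert 1 -> lo=[1] (size 1, max 1) hi=[] (size 0) -> median=1
Step 2: insert 35 -> lo=[1] (size 1, max 1) hi=[35] (size 1, min 35) -> median=18
Step 3: insert 32 -> lo=[1, 32] (size 2, max 32) hi=[35] (size 1, min 35) -> median=32
Step 4: insert 18 -> lo=[1, 18] (size 2, max 18) hi=[32, 35] (size 2, min 32) -> median=25
Step 5: insert 41 -> lo=[1, 18, 32] (size 3, max 32) hi=[35, 41] (size 2, min 35) -> median=32
Step 6: insert 29 -> lo=[1, 18, 29] (size 3, max 29) hi=[32, 35, 41] (size 3, min 32) -> median=30.5
Step 7: insert 40 -> lo=[1, 18, 29, 32] (size 4, max 32) hi=[35, 40, 41] (size 3, min 35) -> median=32
Step 8: insert 29 -> lo=[1, 18, 29, 29] (size 4, max 29) hi=[32, 35, 40, 41] (size 4, min 32) -> median=30.5
Step 9: insert 21 -> lo=[1, 18, 21, 29, 29] (size 5, max 29) hi=[32, 35, 40, 41] (size 4, min 32) -> median=29

Answer: 29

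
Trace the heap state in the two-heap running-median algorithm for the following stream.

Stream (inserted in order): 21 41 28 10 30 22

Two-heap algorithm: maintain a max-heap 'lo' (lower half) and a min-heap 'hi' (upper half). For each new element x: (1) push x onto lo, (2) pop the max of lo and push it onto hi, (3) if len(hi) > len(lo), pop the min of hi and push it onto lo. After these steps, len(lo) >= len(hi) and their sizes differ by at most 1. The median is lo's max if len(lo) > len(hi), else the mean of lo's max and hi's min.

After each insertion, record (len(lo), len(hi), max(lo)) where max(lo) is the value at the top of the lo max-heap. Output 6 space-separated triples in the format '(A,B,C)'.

Answer: (1,0,21) (1,1,21) (2,1,28) (2,2,21) (3,2,28) (3,3,22)

Derivation:
Step 1: insert 21 -> lo=[21] hi=[] -> (len(lo)=1, len(hi)=0, max(lo)=21)
Step 2: insert 41 -> lo=[21] hi=[41] -> (len(lo)=1, len(hi)=1, max(lo)=21)
Step 3: insert 28 -> lo=[21, 28] hi=[41] -> (len(lo)=2, len(hi)=1, max(lo)=28)
Step 4: insert 10 -> lo=[10, 21] hi=[28, 41] -> (len(lo)=2, len(hi)=2, max(lo)=21)
Step 5: insert 30 -> lo=[10, 21, 28] hi=[30, 41] -> (len(lo)=3, len(hi)=2, max(lo)=28)
Step 6: insert 22 -> lo=[10, 21, 22] hi=[28, 30, 41] -> (len(lo)=3, len(hi)=3, max(lo)=22)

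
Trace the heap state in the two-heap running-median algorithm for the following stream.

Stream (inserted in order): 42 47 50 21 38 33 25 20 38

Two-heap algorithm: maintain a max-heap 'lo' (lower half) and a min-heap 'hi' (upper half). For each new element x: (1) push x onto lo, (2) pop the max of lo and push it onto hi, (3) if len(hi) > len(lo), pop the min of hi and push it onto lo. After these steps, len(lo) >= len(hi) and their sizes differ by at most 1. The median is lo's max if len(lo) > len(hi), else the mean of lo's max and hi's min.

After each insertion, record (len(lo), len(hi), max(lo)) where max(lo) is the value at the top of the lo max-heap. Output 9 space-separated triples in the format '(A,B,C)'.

Step 1: insert 42 -> lo=[42] hi=[] -> (len(lo)=1, len(hi)=0, max(lo)=42)
Step 2: insert 47 -> lo=[42] hi=[47] -> (len(lo)=1, len(hi)=1, max(lo)=42)
Step 3: insert 50 -> lo=[42, 47] hi=[50] -> (len(lo)=2, len(hi)=1, max(lo)=47)
Step 4: insert 21 -> lo=[21, 42] hi=[47, 50] -> (len(lo)=2, len(hi)=2, max(lo)=42)
Step 5: insert 38 -> lo=[21, 38, 42] hi=[47, 50] -> (len(lo)=3, len(hi)=2, max(lo)=42)
Step 6: insert 33 -> lo=[21, 33, 38] hi=[42, 47, 50] -> (len(lo)=3, len(hi)=3, max(lo)=38)
Step 7: insert 25 -> lo=[21, 25, 33, 38] hi=[42, 47, 50] -> (len(lo)=4, len(hi)=3, max(lo)=38)
Step 8: insert 20 -> lo=[20, 21, 25, 33] hi=[38, 42, 47, 50] -> (len(lo)=4, len(hi)=4, max(lo)=33)
Step 9: insert 38 -> lo=[20, 21, 25, 33, 38] hi=[38, 42, 47, 50] -> (len(lo)=5, len(hi)=4, max(lo)=38)

Answer: (1,0,42) (1,1,42) (2,1,47) (2,2,42) (3,2,42) (3,3,38) (4,3,38) (4,4,33) (5,4,38)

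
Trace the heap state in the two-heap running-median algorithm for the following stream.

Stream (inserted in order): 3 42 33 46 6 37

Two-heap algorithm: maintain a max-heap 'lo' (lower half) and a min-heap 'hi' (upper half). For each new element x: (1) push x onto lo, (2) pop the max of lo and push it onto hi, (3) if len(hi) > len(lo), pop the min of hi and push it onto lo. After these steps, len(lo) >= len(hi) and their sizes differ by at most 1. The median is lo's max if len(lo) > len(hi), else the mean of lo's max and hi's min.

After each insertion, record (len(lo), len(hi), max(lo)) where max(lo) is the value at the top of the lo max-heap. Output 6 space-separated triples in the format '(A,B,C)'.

Answer: (1,0,3) (1,1,3) (2,1,33) (2,2,33) (3,2,33) (3,3,33)

Derivation:
Step 1: insert 3 -> lo=[3] hi=[] -> (len(lo)=1, len(hi)=0, max(lo)=3)
Step 2: insert 42 -> lo=[3] hi=[42] -> (len(lo)=1, len(hi)=1, max(lo)=3)
Step 3: insert 33 -> lo=[3, 33] hi=[42] -> (len(lo)=2, len(hi)=1, max(lo)=33)
Step 4: insert 46 -> lo=[3, 33] hi=[42, 46] -> (len(lo)=2, len(hi)=2, max(lo)=33)
Step 5: insert 6 -> lo=[3, 6, 33] hi=[42, 46] -> (len(lo)=3, len(hi)=2, max(lo)=33)
Step 6: insert 37 -> lo=[3, 6, 33] hi=[37, 42, 46] -> (len(lo)=3, len(hi)=3, max(lo)=33)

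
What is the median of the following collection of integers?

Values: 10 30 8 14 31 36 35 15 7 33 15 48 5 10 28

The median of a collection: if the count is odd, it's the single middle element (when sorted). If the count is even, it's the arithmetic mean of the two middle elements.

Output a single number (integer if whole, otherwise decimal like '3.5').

Answer: 15

Derivation:
Step 1: insert 10 -> lo=[10] (size 1, max 10) hi=[] (size 0) -> median=10
Step 2: insert 30 -> lo=[10] (size 1, max 10) hi=[30] (size 1, min 30) -> median=20
Step 3: insert 8 -> lo=[8, 10] (size 2, max 10) hi=[30] (size 1, min 30) -> median=10
Step 4: insert 14 -> lo=[8, 10] (size 2, max 10) hi=[14, 30] (size 2, min 14) -> median=12
Step 5: insert 31 -> lo=[8, 10, 14] (size 3, max 14) hi=[30, 31] (size 2, min 30) -> median=14
Step 6: insert 36 -> lo=[8, 10, 14] (size 3, max 14) hi=[30, 31, 36] (size 3, min 30) -> median=22
Step 7: insert 35 -> lo=[8, 10, 14, 30] (size 4, max 30) hi=[31, 35, 36] (size 3, min 31) -> median=30
Step 8: insert 15 -> lo=[8, 10, 14, 15] (size 4, max 15) hi=[30, 31, 35, 36] (size 4, min 30) -> median=22.5
Step 9: insert 7 -> lo=[7, 8, 10, 14, 15] (size 5, max 15) hi=[30, 31, 35, 36] (size 4, min 30) -> median=15
Step 10: insert 33 -> lo=[7, 8, 10, 14, 15] (size 5, max 15) hi=[30, 31, 33, 35, 36] (size 5, min 30) -> median=22.5
Step 11: insert 15 -> lo=[7, 8, 10, 14, 15, 15] (size 6, max 15) hi=[30, 31, 33, 35, 36] (size 5, min 30) -> median=15
Step 12: insert 48 -> lo=[7, 8, 10, 14, 15, 15] (size 6, max 15) hi=[30, 31, 33, 35, 36, 48] (size 6, min 30) -> median=22.5
Step 13: insert 5 -> lo=[5, 7, 8, 10, 14, 15, 15] (size 7, max 15) hi=[30, 31, 33, 35, 36, 48] (size 6, min 30) -> median=15
Step 14: insert 10 -> lo=[5, 7, 8, 10, 10, 14, 15] (size 7, max 15) hi=[15, 30, 31, 33, 35, 36, 48] (size 7, min 15) -> median=15
Step 15: insert 28 -> lo=[5, 7, 8, 10, 10, 14, 15, 15] (size 8, max 15) hi=[28, 30, 31, 33, 35, 36, 48] (size 7, min 28) -> median=15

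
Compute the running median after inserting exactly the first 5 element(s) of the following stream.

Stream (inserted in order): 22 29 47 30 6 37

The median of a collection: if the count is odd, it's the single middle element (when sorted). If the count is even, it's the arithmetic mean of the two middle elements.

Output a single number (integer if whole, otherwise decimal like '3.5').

Step 1: insert 22 -> lo=[22] (size 1, max 22) hi=[] (size 0) -> median=22
Step 2: insert 29 -> lo=[22] (size 1, max 22) hi=[29] (size 1, min 29) -> median=25.5
Step 3: insert 47 -> lo=[22, 29] (size 2, max 29) hi=[47] (size 1, min 47) -> median=29
Step 4: insert 30 -> lo=[22, 29] (size 2, max 29) hi=[30, 47] (size 2, min 30) -> median=29.5
Step 5: insert 6 -> lo=[6, 22, 29] (size 3, max 29) hi=[30, 47] (size 2, min 30) -> median=29

Answer: 29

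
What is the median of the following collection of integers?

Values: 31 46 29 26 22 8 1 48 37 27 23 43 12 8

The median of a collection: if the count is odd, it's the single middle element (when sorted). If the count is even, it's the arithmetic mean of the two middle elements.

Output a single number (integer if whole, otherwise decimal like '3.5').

Step 1: insert 31 -> lo=[31] (size 1, max 31) hi=[] (size 0) -> median=31
Step 2: insert 46 -> lo=[31] (size 1, max 31) hi=[46] (size 1, min 46) -> median=38.5
Step 3: insert 29 -> lo=[29, 31] (size 2, max 31) hi=[46] (size 1, min 46) -> median=31
Step 4: insert 26 -> lo=[26, 29] (size 2, max 29) hi=[31, 46] (size 2, min 31) -> median=30
Step 5: insert 22 -> lo=[22, 26, 29] (size 3, max 29) hi=[31, 46] (size 2, min 31) -> median=29
Step 6: insert 8 -> lo=[8, 22, 26] (size 3, max 26) hi=[29, 31, 46] (size 3, min 29) -> median=27.5
Step 7: insert 1 -> lo=[1, 8, 22, 26] (size 4, max 26) hi=[29, 31, 46] (size 3, min 29) -> median=26
Step 8: insert 48 -> lo=[1, 8, 22, 26] (size 4, max 26) hi=[29, 31, 46, 48] (size 4, min 29) -> median=27.5
Step 9: insert 37 -> lo=[1, 8, 22, 26, 29] (size 5, max 29) hi=[31, 37, 46, 48] (size 4, min 31) -> median=29
Step 10: insert 27 -> lo=[1, 8, 22, 26, 27] (size 5, max 27) hi=[29, 31, 37, 46, 48] (size 5, min 29) -> median=28
Step 11: insert 23 -> lo=[1, 8, 22, 23, 26, 27] (size 6, max 27) hi=[29, 31, 37, 46, 48] (size 5, min 29) -> median=27
Step 12: insert 43 -> lo=[1, 8, 22, 23, 26, 27] (size 6, max 27) hi=[29, 31, 37, 43, 46, 48] (size 6, min 29) -> median=28
Step 13: insert 12 -> lo=[1, 8, 12, 22, 23, 26, 27] (size 7, max 27) hi=[29, 31, 37, 43, 46, 48] (size 6, min 29) -> median=27
Step 14: insert 8 -> lo=[1, 8, 8, 12, 22, 23, 26] (size 7, max 26) hi=[27, 29, 31, 37, 43, 46, 48] (size 7, min 27) -> median=26.5

Answer: 26.5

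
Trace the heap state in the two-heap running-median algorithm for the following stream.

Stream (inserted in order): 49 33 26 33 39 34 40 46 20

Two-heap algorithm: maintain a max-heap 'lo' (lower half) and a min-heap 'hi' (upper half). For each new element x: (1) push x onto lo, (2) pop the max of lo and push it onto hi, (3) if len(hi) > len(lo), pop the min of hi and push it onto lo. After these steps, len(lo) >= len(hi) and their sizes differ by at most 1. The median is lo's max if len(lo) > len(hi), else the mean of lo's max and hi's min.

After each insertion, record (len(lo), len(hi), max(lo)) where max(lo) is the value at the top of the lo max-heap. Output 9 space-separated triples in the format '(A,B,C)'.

Answer: (1,0,49) (1,1,33) (2,1,33) (2,2,33) (3,2,33) (3,3,33) (4,3,34) (4,4,34) (5,4,34)

Derivation:
Step 1: insert 49 -> lo=[49] hi=[] -> (len(lo)=1, len(hi)=0, max(lo)=49)
Step 2: insert 33 -> lo=[33] hi=[49] -> (len(lo)=1, len(hi)=1, max(lo)=33)
Step 3: insert 26 -> lo=[26, 33] hi=[49] -> (len(lo)=2, len(hi)=1, max(lo)=33)
Step 4: insert 33 -> lo=[26, 33] hi=[33, 49] -> (len(lo)=2, len(hi)=2, max(lo)=33)
Step 5: insert 39 -> lo=[26, 33, 33] hi=[39, 49] -> (len(lo)=3, len(hi)=2, max(lo)=33)
Step 6: insert 34 -> lo=[26, 33, 33] hi=[34, 39, 49] -> (len(lo)=3, len(hi)=3, max(lo)=33)
Step 7: insert 40 -> lo=[26, 33, 33, 34] hi=[39, 40, 49] -> (len(lo)=4, len(hi)=3, max(lo)=34)
Step 8: insert 46 -> lo=[26, 33, 33, 34] hi=[39, 40, 46, 49] -> (len(lo)=4, len(hi)=4, max(lo)=34)
Step 9: insert 20 -> lo=[20, 26, 33, 33, 34] hi=[39, 40, 46, 49] -> (len(lo)=5, len(hi)=4, max(lo)=34)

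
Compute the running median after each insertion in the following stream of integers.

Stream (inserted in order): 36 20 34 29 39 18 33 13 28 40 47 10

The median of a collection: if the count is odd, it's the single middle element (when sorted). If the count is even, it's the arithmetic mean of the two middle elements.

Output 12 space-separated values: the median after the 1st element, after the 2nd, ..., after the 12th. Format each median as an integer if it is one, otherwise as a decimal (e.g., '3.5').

Answer: 36 28 34 31.5 34 31.5 33 31 29 31 33 31

Derivation:
Step 1: insert 36 -> lo=[36] (size 1, max 36) hi=[] (size 0) -> median=36
Step 2: insert 20 -> lo=[20] (size 1, max 20) hi=[36] (size 1, min 36) -> median=28
Step 3: insert 34 -> lo=[20, 34] (size 2, max 34) hi=[36] (size 1, min 36) -> median=34
Step 4: insert 29 -> lo=[20, 29] (size 2, max 29) hi=[34, 36] (size 2, min 34) -> median=31.5
Step 5: insert 39 -> lo=[20, 29, 34] (size 3, max 34) hi=[36, 39] (size 2, min 36) -> median=34
Step 6: insert 18 -> lo=[18, 20, 29] (size 3, max 29) hi=[34, 36, 39] (size 3, min 34) -> median=31.5
Step 7: insert 33 -> lo=[18, 20, 29, 33] (size 4, max 33) hi=[34, 36, 39] (size 3, min 34) -> median=33
Step 8: insert 13 -> lo=[13, 18, 20, 29] (size 4, max 29) hi=[33, 34, 36, 39] (size 4, min 33) -> median=31
Step 9: insert 28 -> lo=[13, 18, 20, 28, 29] (size 5, max 29) hi=[33, 34, 36, 39] (size 4, min 33) -> median=29
Step 10: insert 40 -> lo=[13, 18, 20, 28, 29] (size 5, max 29) hi=[33, 34, 36, 39, 40] (size 5, min 33) -> median=31
Step 11: insert 47 -> lo=[13, 18, 20, 28, 29, 33] (size 6, max 33) hi=[34, 36, 39, 40, 47] (size 5, min 34) -> median=33
Step 12: insert 10 -> lo=[10, 13, 18, 20, 28, 29] (size 6, max 29) hi=[33, 34, 36, 39, 40, 47] (size 6, min 33) -> median=31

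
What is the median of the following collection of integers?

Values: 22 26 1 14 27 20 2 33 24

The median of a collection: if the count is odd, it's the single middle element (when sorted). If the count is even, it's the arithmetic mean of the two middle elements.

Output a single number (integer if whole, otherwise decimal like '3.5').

Step 1: insert 22 -> lo=[22] (size 1, max 22) hi=[] (size 0) -> median=22
Step 2: insert 26 -> lo=[22] (size 1, max 22) hi=[26] (size 1, min 26) -> median=24
Step 3: insert 1 -> lo=[1, 22] (size 2, max 22) hi=[26] (size 1, min 26) -> median=22
Step 4: insert 14 -> lo=[1, 14] (size 2, max 14) hi=[22, 26] (size 2, min 22) -> median=18
Step 5: insert 27 -> lo=[1, 14, 22] (size 3, max 22) hi=[26, 27] (size 2, min 26) -> median=22
Step 6: insert 20 -> lo=[1, 14, 20] (size 3, max 20) hi=[22, 26, 27] (size 3, min 22) -> median=21
Step 7: insert 2 -> lo=[1, 2, 14, 20] (size 4, max 20) hi=[22, 26, 27] (size 3, min 22) -> median=20
Step 8: insert 33 -> lo=[1, 2, 14, 20] (size 4, max 20) hi=[22, 26, 27, 33] (size 4, min 22) -> median=21
Step 9: insert 24 -> lo=[1, 2, 14, 20, 22] (size 5, max 22) hi=[24, 26, 27, 33] (size 4, min 24) -> median=22

Answer: 22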